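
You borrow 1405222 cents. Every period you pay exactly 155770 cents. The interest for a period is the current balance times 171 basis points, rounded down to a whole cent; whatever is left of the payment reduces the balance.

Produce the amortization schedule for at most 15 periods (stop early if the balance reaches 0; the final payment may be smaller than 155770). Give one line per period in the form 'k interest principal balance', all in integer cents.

1. interest=⌊1405222·171/10000⌋=24029; principal=155770-24029=131741; balance=1405222-131741=1273481
2. interest=⌊1273481·171/10000⌋=21776; principal=155770-21776=133994; balance=1273481-133994=1139487
3. interest=⌊1139487·171/10000⌋=19485; principal=155770-19485=136285; balance=1139487-136285=1003202
4. interest=⌊1003202·171/10000⌋=17154; principal=155770-17154=138616; balance=1003202-138616=864586
5. interest=⌊864586·171/10000⌋=14784; principal=155770-14784=140986; balance=864586-140986=723600
6. interest=⌊723600·171/10000⌋=12373; principal=155770-12373=143397; balance=723600-143397=580203
7. interest=⌊580203·171/10000⌋=9921; principal=155770-9921=145849; balance=580203-145849=434354
8. interest=⌊434354·171/10000⌋=7427; principal=155770-7427=148343; balance=434354-148343=286011
9. interest=⌊286011·171/10000⌋=4890; principal=155770-4890=150880; balance=286011-150880=135131
10. interest=⌊135131·171/10000⌋=2310; principal=min(155770-2310,135131)=135131; balance=135131-135131=0

1 24029 131741 1273481
2 21776 133994 1139487
3 19485 136285 1003202
4 17154 138616 864586
5 14784 140986 723600
6 12373 143397 580203
7 9921 145849 434354
8 7427 148343 286011
9 4890 150880 135131
10 2310 135131 0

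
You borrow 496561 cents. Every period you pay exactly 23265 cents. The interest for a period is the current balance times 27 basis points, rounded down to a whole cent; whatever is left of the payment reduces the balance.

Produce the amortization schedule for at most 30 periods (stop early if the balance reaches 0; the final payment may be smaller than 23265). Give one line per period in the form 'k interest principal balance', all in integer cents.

1 1340 21925 474636
2 1281 21984 452652
3 1222 22043 430609
4 1162 22103 408506
5 1102 22163 386343
6 1043 22222 364121
7 983 22282 341839
8 922 22343 319496
9 862 22403 297093
10 802 22463 274630
11 741 22524 252106
12 680 22585 229521
13 619 22646 206875
14 558 22707 184168
15 497 22768 161400
16 435 22830 138570
17 374 22891 115679
18 312 22953 92726
19 250 23015 69711
20 188 23077 46634
21 125 23140 23494
22 63 23202 292
23 0 292 0

1. interest=⌊496561·27/10000⌋=1340; principal=23265-1340=21925; balance=496561-21925=474636
2. interest=⌊474636·27/10000⌋=1281; principal=23265-1281=21984; balance=474636-21984=452652
3. interest=⌊452652·27/10000⌋=1222; principal=23265-1222=22043; balance=452652-22043=430609
4. interest=⌊430609·27/10000⌋=1162; principal=23265-1162=22103; balance=430609-22103=408506
5. interest=⌊408506·27/10000⌋=1102; principal=23265-1102=22163; balance=408506-22163=386343
6. interest=⌊386343·27/10000⌋=1043; principal=23265-1043=22222; balance=386343-22222=364121
7. interest=⌊364121·27/10000⌋=983; principal=23265-983=22282; balance=364121-22282=341839
8. interest=⌊341839·27/10000⌋=922; principal=23265-922=22343; balance=341839-22343=319496
9. interest=⌊319496·27/10000⌋=862; principal=23265-862=22403; balance=319496-22403=297093
10. interest=⌊297093·27/10000⌋=802; principal=23265-802=22463; balance=297093-22463=274630
11. interest=⌊274630·27/10000⌋=741; principal=23265-741=22524; balance=274630-22524=252106
12. interest=⌊252106·27/10000⌋=680; principal=23265-680=22585; balance=252106-22585=229521
13. interest=⌊229521·27/10000⌋=619; principal=23265-619=22646; balance=229521-22646=206875
14. interest=⌊206875·27/10000⌋=558; principal=23265-558=22707; balance=206875-22707=184168
15. interest=⌊184168·27/10000⌋=497; principal=23265-497=22768; balance=184168-22768=161400
16. interest=⌊161400·27/10000⌋=435; principal=23265-435=22830; balance=161400-22830=138570
17. interest=⌊138570·27/10000⌋=374; principal=23265-374=22891; balance=138570-22891=115679
18. interest=⌊115679·27/10000⌋=312; principal=23265-312=22953; balance=115679-22953=92726
19. interest=⌊92726·27/10000⌋=250; principal=23265-250=23015; balance=92726-23015=69711
20. interest=⌊69711·27/10000⌋=188; principal=23265-188=23077; balance=69711-23077=46634
21. interest=⌊46634·27/10000⌋=125; principal=23265-125=23140; balance=46634-23140=23494
22. interest=⌊23494·27/10000⌋=63; principal=23265-63=23202; balance=23494-23202=292
23. interest=⌊292·27/10000⌋=0; principal=min(23265-0,292)=292; balance=292-292=0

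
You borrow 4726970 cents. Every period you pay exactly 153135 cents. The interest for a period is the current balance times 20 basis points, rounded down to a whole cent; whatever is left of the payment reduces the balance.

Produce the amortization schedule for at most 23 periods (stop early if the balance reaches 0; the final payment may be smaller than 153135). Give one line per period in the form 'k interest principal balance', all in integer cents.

1 9453 143682 4583288
2 9166 143969 4439319
3 8878 144257 4295062
4 8590 144545 4150517
5 8301 144834 4005683
6 8011 145124 3860559
7 7721 145414 3715145
8 7430 145705 3569440
9 7138 145997 3423443
10 6846 146289 3277154
11 6554 146581 3130573
12 6261 146874 2983699
13 5967 147168 2836531
14 5673 147462 2689069
15 5378 147757 2541312
16 5082 148053 2393259
17 4786 148349 2244910
18 4489 148646 2096264
19 4192 148943 1947321
20 3894 149241 1798080
21 3596 149539 1648541
22 3297 149838 1498703
23 2997 150138 1348565

1. interest=⌊4726970·20/10000⌋=9453; principal=153135-9453=143682; balance=4726970-143682=4583288
2. interest=⌊4583288·20/10000⌋=9166; principal=153135-9166=143969; balance=4583288-143969=4439319
3. interest=⌊4439319·20/10000⌋=8878; principal=153135-8878=144257; balance=4439319-144257=4295062
4. interest=⌊4295062·20/10000⌋=8590; principal=153135-8590=144545; balance=4295062-144545=4150517
5. interest=⌊4150517·20/10000⌋=8301; principal=153135-8301=144834; balance=4150517-144834=4005683
6. interest=⌊4005683·20/10000⌋=8011; principal=153135-8011=145124; balance=4005683-145124=3860559
7. interest=⌊3860559·20/10000⌋=7721; principal=153135-7721=145414; balance=3860559-145414=3715145
8. interest=⌊3715145·20/10000⌋=7430; principal=153135-7430=145705; balance=3715145-145705=3569440
9. interest=⌊3569440·20/10000⌋=7138; principal=153135-7138=145997; balance=3569440-145997=3423443
10. interest=⌊3423443·20/10000⌋=6846; principal=153135-6846=146289; balance=3423443-146289=3277154
11. interest=⌊3277154·20/10000⌋=6554; principal=153135-6554=146581; balance=3277154-146581=3130573
12. interest=⌊3130573·20/10000⌋=6261; principal=153135-6261=146874; balance=3130573-146874=2983699
13. interest=⌊2983699·20/10000⌋=5967; principal=153135-5967=147168; balance=2983699-147168=2836531
14. interest=⌊2836531·20/10000⌋=5673; principal=153135-5673=147462; balance=2836531-147462=2689069
15. interest=⌊2689069·20/10000⌋=5378; principal=153135-5378=147757; balance=2689069-147757=2541312
16. interest=⌊2541312·20/10000⌋=5082; principal=153135-5082=148053; balance=2541312-148053=2393259
17. interest=⌊2393259·20/10000⌋=4786; principal=153135-4786=148349; balance=2393259-148349=2244910
18. interest=⌊2244910·20/10000⌋=4489; principal=153135-4489=148646; balance=2244910-148646=2096264
19. interest=⌊2096264·20/10000⌋=4192; principal=153135-4192=148943; balance=2096264-148943=1947321
20. interest=⌊1947321·20/10000⌋=3894; principal=153135-3894=149241; balance=1947321-149241=1798080
21. interest=⌊1798080·20/10000⌋=3596; principal=153135-3596=149539; balance=1798080-149539=1648541
22. interest=⌊1648541·20/10000⌋=3297; principal=153135-3297=149838; balance=1648541-149838=1498703
23. interest=⌊1498703·20/10000⌋=2997; principal=153135-2997=150138; balance=1498703-150138=1348565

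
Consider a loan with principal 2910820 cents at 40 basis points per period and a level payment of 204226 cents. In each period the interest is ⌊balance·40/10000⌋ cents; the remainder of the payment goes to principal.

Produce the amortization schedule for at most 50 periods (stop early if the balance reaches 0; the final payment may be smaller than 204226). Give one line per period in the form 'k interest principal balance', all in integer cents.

1 11643 192583 2718237
2 10872 193354 2524883
3 10099 194127 2330756
4 9323 194903 2135853
5 8543 195683 1940170
6 7760 196466 1743704
7 6974 197252 1546452
8 6185 198041 1348411
9 5393 198833 1149578
10 4598 199628 949950
11 3799 200427 749523
12 2998 201228 548295
13 2193 202033 346262
14 1385 202841 143421
15 573 143421 0

1. interest=⌊2910820·40/10000⌋=11643; principal=204226-11643=192583; balance=2910820-192583=2718237
2. interest=⌊2718237·40/10000⌋=10872; principal=204226-10872=193354; balance=2718237-193354=2524883
3. interest=⌊2524883·40/10000⌋=10099; principal=204226-10099=194127; balance=2524883-194127=2330756
4. interest=⌊2330756·40/10000⌋=9323; principal=204226-9323=194903; balance=2330756-194903=2135853
5. interest=⌊2135853·40/10000⌋=8543; principal=204226-8543=195683; balance=2135853-195683=1940170
6. interest=⌊1940170·40/10000⌋=7760; principal=204226-7760=196466; balance=1940170-196466=1743704
7. interest=⌊1743704·40/10000⌋=6974; principal=204226-6974=197252; balance=1743704-197252=1546452
8. interest=⌊1546452·40/10000⌋=6185; principal=204226-6185=198041; balance=1546452-198041=1348411
9. interest=⌊1348411·40/10000⌋=5393; principal=204226-5393=198833; balance=1348411-198833=1149578
10. interest=⌊1149578·40/10000⌋=4598; principal=204226-4598=199628; balance=1149578-199628=949950
11. interest=⌊949950·40/10000⌋=3799; principal=204226-3799=200427; balance=949950-200427=749523
12. interest=⌊749523·40/10000⌋=2998; principal=204226-2998=201228; balance=749523-201228=548295
13. interest=⌊548295·40/10000⌋=2193; principal=204226-2193=202033; balance=548295-202033=346262
14. interest=⌊346262·40/10000⌋=1385; principal=204226-1385=202841; balance=346262-202841=143421
15. interest=⌊143421·40/10000⌋=573; principal=min(204226-573,143421)=143421; balance=143421-143421=0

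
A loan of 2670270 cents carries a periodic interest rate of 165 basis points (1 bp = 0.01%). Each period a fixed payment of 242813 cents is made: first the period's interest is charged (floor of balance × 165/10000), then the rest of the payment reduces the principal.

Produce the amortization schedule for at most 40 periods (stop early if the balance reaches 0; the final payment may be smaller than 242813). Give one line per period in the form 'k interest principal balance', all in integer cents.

1 44059 198754 2471516
2 40780 202033 2269483
3 37446 205367 2064116
4 34057 208756 1855360
5 30613 212200 1643160
6 27112 215701 1427459
7 23553 219260 1208199
8 19935 222878 985321
9 16257 226556 758765
10 12519 230294 528471
11 8719 234094 294377
12 4857 237956 56421
13 930 56421 0

1. interest=⌊2670270·165/10000⌋=44059; principal=242813-44059=198754; balance=2670270-198754=2471516
2. interest=⌊2471516·165/10000⌋=40780; principal=242813-40780=202033; balance=2471516-202033=2269483
3. interest=⌊2269483·165/10000⌋=37446; principal=242813-37446=205367; balance=2269483-205367=2064116
4. interest=⌊2064116·165/10000⌋=34057; principal=242813-34057=208756; balance=2064116-208756=1855360
5. interest=⌊1855360·165/10000⌋=30613; principal=242813-30613=212200; balance=1855360-212200=1643160
6. interest=⌊1643160·165/10000⌋=27112; principal=242813-27112=215701; balance=1643160-215701=1427459
7. interest=⌊1427459·165/10000⌋=23553; principal=242813-23553=219260; balance=1427459-219260=1208199
8. interest=⌊1208199·165/10000⌋=19935; principal=242813-19935=222878; balance=1208199-222878=985321
9. interest=⌊985321·165/10000⌋=16257; principal=242813-16257=226556; balance=985321-226556=758765
10. interest=⌊758765·165/10000⌋=12519; principal=242813-12519=230294; balance=758765-230294=528471
11. interest=⌊528471·165/10000⌋=8719; principal=242813-8719=234094; balance=528471-234094=294377
12. interest=⌊294377·165/10000⌋=4857; principal=242813-4857=237956; balance=294377-237956=56421
13. interest=⌊56421·165/10000⌋=930; principal=min(242813-930,56421)=56421; balance=56421-56421=0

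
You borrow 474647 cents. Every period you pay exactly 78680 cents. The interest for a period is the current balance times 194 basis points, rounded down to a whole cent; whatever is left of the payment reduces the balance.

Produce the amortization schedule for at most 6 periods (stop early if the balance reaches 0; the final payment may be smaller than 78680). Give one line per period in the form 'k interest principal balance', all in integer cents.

1. interest=⌊474647·194/10000⌋=9208; principal=78680-9208=69472; balance=474647-69472=405175
2. interest=⌊405175·194/10000⌋=7860; principal=78680-7860=70820; balance=405175-70820=334355
3. interest=⌊334355·194/10000⌋=6486; principal=78680-6486=72194; balance=334355-72194=262161
4. interest=⌊262161·194/10000⌋=5085; principal=78680-5085=73595; balance=262161-73595=188566
5. interest=⌊188566·194/10000⌋=3658; principal=78680-3658=75022; balance=188566-75022=113544
6. interest=⌊113544·194/10000⌋=2202; principal=78680-2202=76478; balance=113544-76478=37066

1 9208 69472 405175
2 7860 70820 334355
3 6486 72194 262161
4 5085 73595 188566
5 3658 75022 113544
6 2202 76478 37066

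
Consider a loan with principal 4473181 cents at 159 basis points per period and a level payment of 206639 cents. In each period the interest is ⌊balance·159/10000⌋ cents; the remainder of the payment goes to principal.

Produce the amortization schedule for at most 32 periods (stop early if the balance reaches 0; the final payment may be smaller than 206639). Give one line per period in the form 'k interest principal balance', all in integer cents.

1. interest=⌊4473181·159/10000⌋=71123; principal=206639-71123=135516; balance=4473181-135516=4337665
2. interest=⌊4337665·159/10000⌋=68968; principal=206639-68968=137671; balance=4337665-137671=4199994
3. interest=⌊4199994·159/10000⌋=66779; principal=206639-66779=139860; balance=4199994-139860=4060134
4. interest=⌊4060134·159/10000⌋=64556; principal=206639-64556=142083; balance=4060134-142083=3918051
5. interest=⌊3918051·159/10000⌋=62297; principal=206639-62297=144342; balance=3918051-144342=3773709
6. interest=⌊3773709·159/10000⌋=60001; principal=206639-60001=146638; balance=3773709-146638=3627071
7. interest=⌊3627071·159/10000⌋=57670; principal=206639-57670=148969; balance=3627071-148969=3478102
8. interest=⌊3478102·159/10000⌋=55301; principal=206639-55301=151338; balance=3478102-151338=3326764
9. interest=⌊3326764·159/10000⌋=52895; principal=206639-52895=153744; balance=3326764-153744=3173020
10. interest=⌊3173020·159/10000⌋=50451; principal=206639-50451=156188; balance=3173020-156188=3016832
11. interest=⌊3016832·159/10000⌋=47967; principal=206639-47967=158672; balance=3016832-158672=2858160
12. interest=⌊2858160·159/10000⌋=45444; principal=206639-45444=161195; balance=2858160-161195=2696965
13. interest=⌊2696965·159/10000⌋=42881; principal=206639-42881=163758; balance=2696965-163758=2533207
14. interest=⌊2533207·159/10000⌋=40277; principal=206639-40277=166362; balance=2533207-166362=2366845
15. interest=⌊2366845·159/10000⌋=37632; principal=206639-37632=169007; balance=2366845-169007=2197838
16. interest=⌊2197838·159/10000⌋=34945; principal=206639-34945=171694; balance=2197838-171694=2026144
17. interest=⌊2026144·159/10000⌋=32215; principal=206639-32215=174424; balance=2026144-174424=1851720
18. interest=⌊1851720·159/10000⌋=29442; principal=206639-29442=177197; balance=1851720-177197=1674523
19. interest=⌊1674523·159/10000⌋=26624; principal=206639-26624=180015; balance=1674523-180015=1494508
20. interest=⌊1494508·159/10000⌋=23762; principal=206639-23762=182877; balance=1494508-182877=1311631
21. interest=⌊1311631·159/10000⌋=20854; principal=206639-20854=185785; balance=1311631-185785=1125846
22. interest=⌊1125846·159/10000⌋=17900; principal=206639-17900=188739; balance=1125846-188739=937107
23. interest=⌊937107·159/10000⌋=14900; principal=206639-14900=191739; balance=937107-191739=745368
24. interest=⌊745368·159/10000⌋=11851; principal=206639-11851=194788; balance=745368-194788=550580
25. interest=⌊550580·159/10000⌋=8754; principal=206639-8754=197885; balance=550580-197885=352695
26. interest=⌊352695·159/10000⌋=5607; principal=206639-5607=201032; balance=352695-201032=151663
27. interest=⌊151663·159/10000⌋=2411; principal=min(206639-2411,151663)=151663; balance=151663-151663=0

1 71123 135516 4337665
2 68968 137671 4199994
3 66779 139860 4060134
4 64556 142083 3918051
5 62297 144342 3773709
6 60001 146638 3627071
7 57670 148969 3478102
8 55301 151338 3326764
9 52895 153744 3173020
10 50451 156188 3016832
11 47967 158672 2858160
12 45444 161195 2696965
13 42881 163758 2533207
14 40277 166362 2366845
15 37632 169007 2197838
16 34945 171694 2026144
17 32215 174424 1851720
18 29442 177197 1674523
19 26624 180015 1494508
20 23762 182877 1311631
21 20854 185785 1125846
22 17900 188739 937107
23 14900 191739 745368
24 11851 194788 550580
25 8754 197885 352695
26 5607 201032 151663
27 2411 151663 0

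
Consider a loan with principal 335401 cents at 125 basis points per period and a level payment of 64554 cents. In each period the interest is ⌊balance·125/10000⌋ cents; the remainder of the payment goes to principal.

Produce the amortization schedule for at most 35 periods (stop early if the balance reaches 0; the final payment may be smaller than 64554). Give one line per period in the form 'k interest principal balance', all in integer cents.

1. interest=⌊335401·125/10000⌋=4192; principal=64554-4192=60362; balance=335401-60362=275039
2. interest=⌊275039·125/10000⌋=3437; principal=64554-3437=61117; balance=275039-61117=213922
3. interest=⌊213922·125/10000⌋=2674; principal=64554-2674=61880; balance=213922-61880=152042
4. interest=⌊152042·125/10000⌋=1900; principal=64554-1900=62654; balance=152042-62654=89388
5. interest=⌊89388·125/10000⌋=1117; principal=64554-1117=63437; balance=89388-63437=25951
6. interest=⌊25951·125/10000⌋=324; principal=min(64554-324,25951)=25951; balance=25951-25951=0

1 4192 60362 275039
2 3437 61117 213922
3 2674 61880 152042
4 1900 62654 89388
5 1117 63437 25951
6 324 25951 0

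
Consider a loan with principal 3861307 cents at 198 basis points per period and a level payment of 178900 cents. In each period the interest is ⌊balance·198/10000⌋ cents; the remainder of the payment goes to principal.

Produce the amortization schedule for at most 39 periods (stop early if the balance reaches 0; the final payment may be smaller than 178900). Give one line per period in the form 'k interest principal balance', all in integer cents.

1. interest=⌊3861307·198/10000⌋=76453; principal=178900-76453=102447; balance=3861307-102447=3758860
2. interest=⌊3758860·198/10000⌋=74425; principal=178900-74425=104475; balance=3758860-104475=3654385
3. interest=⌊3654385·198/10000⌋=72356; principal=178900-72356=106544; balance=3654385-106544=3547841
4. interest=⌊3547841·198/10000⌋=70247; principal=178900-70247=108653; balance=3547841-108653=3439188
5. interest=⌊3439188·198/10000⌋=68095; principal=178900-68095=110805; balance=3439188-110805=3328383
6. interest=⌊3328383·198/10000⌋=65901; principal=178900-65901=112999; balance=3328383-112999=3215384
7. interest=⌊3215384·198/10000⌋=63664; principal=178900-63664=115236; balance=3215384-115236=3100148
8. interest=⌊3100148·198/10000⌋=61382; principal=178900-61382=117518; balance=3100148-117518=2982630
9. interest=⌊2982630·198/10000⌋=59056; principal=178900-59056=119844; balance=2982630-119844=2862786
10. interest=⌊2862786·198/10000⌋=56683; principal=178900-56683=122217; balance=2862786-122217=2740569
11. interest=⌊2740569·198/10000⌋=54263; principal=178900-54263=124637; balance=2740569-124637=2615932
12. interest=⌊2615932·198/10000⌋=51795; principal=178900-51795=127105; balance=2615932-127105=2488827
13. interest=⌊2488827·198/10000⌋=49278; principal=178900-49278=129622; balance=2488827-129622=2359205
14. interest=⌊2359205·198/10000⌋=46712; principal=178900-46712=132188; balance=2359205-132188=2227017
15. interest=⌊2227017·198/10000⌋=44094; principal=178900-44094=134806; balance=2227017-134806=2092211
16. interest=⌊2092211·198/10000⌋=41425; principal=178900-41425=137475; balance=2092211-137475=1954736
17. interest=⌊1954736·198/10000⌋=38703; principal=178900-38703=140197; balance=1954736-140197=1814539
18. interest=⌊1814539·198/10000⌋=35927; principal=178900-35927=142973; balance=1814539-142973=1671566
19. interest=⌊1671566·198/10000⌋=33097; principal=178900-33097=145803; balance=1671566-145803=1525763
20. interest=⌊1525763·198/10000⌋=30210; principal=178900-30210=148690; balance=1525763-148690=1377073
21. interest=⌊1377073·198/10000⌋=27266; principal=178900-27266=151634; balance=1377073-151634=1225439
22. interest=⌊1225439·198/10000⌋=24263; principal=178900-24263=154637; balance=1225439-154637=1070802
23. interest=⌊1070802·198/10000⌋=21201; principal=178900-21201=157699; balance=1070802-157699=913103
24. interest=⌊913103·198/10000⌋=18079; principal=178900-18079=160821; balance=913103-160821=752282
25. interest=⌊752282·198/10000⌋=14895; principal=178900-14895=164005; balance=752282-164005=588277
26. interest=⌊588277·198/10000⌋=11647; principal=178900-11647=167253; balance=588277-167253=421024
27. interest=⌊421024·198/10000⌋=8336; principal=178900-8336=170564; balance=421024-170564=250460
28. interest=⌊250460·198/10000⌋=4959; principal=178900-4959=173941; balance=250460-173941=76519
29. interest=⌊76519·198/10000⌋=1515; principal=min(178900-1515,76519)=76519; balance=76519-76519=0

1 76453 102447 3758860
2 74425 104475 3654385
3 72356 106544 3547841
4 70247 108653 3439188
5 68095 110805 3328383
6 65901 112999 3215384
7 63664 115236 3100148
8 61382 117518 2982630
9 59056 119844 2862786
10 56683 122217 2740569
11 54263 124637 2615932
12 51795 127105 2488827
13 49278 129622 2359205
14 46712 132188 2227017
15 44094 134806 2092211
16 41425 137475 1954736
17 38703 140197 1814539
18 35927 142973 1671566
19 33097 145803 1525763
20 30210 148690 1377073
21 27266 151634 1225439
22 24263 154637 1070802
23 21201 157699 913103
24 18079 160821 752282
25 14895 164005 588277
26 11647 167253 421024
27 8336 170564 250460
28 4959 173941 76519
29 1515 76519 0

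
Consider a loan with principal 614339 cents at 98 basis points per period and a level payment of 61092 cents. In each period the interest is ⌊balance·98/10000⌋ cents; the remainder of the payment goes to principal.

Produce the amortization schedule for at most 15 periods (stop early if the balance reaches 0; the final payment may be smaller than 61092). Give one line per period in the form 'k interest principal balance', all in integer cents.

1. interest=⌊614339·98/10000⌋=6020; principal=61092-6020=55072; balance=614339-55072=559267
2. interest=⌊559267·98/10000⌋=5480; principal=61092-5480=55612; balance=559267-55612=503655
3. interest=⌊503655·98/10000⌋=4935; principal=61092-4935=56157; balance=503655-56157=447498
4. interest=⌊447498·98/10000⌋=4385; principal=61092-4385=56707; balance=447498-56707=390791
5. interest=⌊390791·98/10000⌋=3829; principal=61092-3829=57263; balance=390791-57263=333528
6. interest=⌊333528·98/10000⌋=3268; principal=61092-3268=57824; balance=333528-57824=275704
7. interest=⌊275704·98/10000⌋=2701; principal=61092-2701=58391; balance=275704-58391=217313
8. interest=⌊217313·98/10000⌋=2129; principal=61092-2129=58963; balance=217313-58963=158350
9. interest=⌊158350·98/10000⌋=1551; principal=61092-1551=59541; balance=158350-59541=98809
10. interest=⌊98809·98/10000⌋=968; principal=61092-968=60124; balance=98809-60124=38685
11. interest=⌊38685·98/10000⌋=379; principal=min(61092-379,38685)=38685; balance=38685-38685=0

1 6020 55072 559267
2 5480 55612 503655
3 4935 56157 447498
4 4385 56707 390791
5 3829 57263 333528
6 3268 57824 275704
7 2701 58391 217313
8 2129 58963 158350
9 1551 59541 98809
10 968 60124 38685
11 379 38685 0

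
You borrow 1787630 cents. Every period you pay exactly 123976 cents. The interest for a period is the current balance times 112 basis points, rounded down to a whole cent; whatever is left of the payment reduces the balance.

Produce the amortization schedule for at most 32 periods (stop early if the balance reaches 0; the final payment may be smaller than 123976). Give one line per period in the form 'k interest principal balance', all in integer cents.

1 20021 103955 1683675
2 18857 105119 1578556
3 17679 106297 1472259
4 16489 107487 1364772
5 15285 108691 1256081
6 14068 109908 1146173
7 12837 111139 1035034
8 11592 112384 922650
9 10333 113643 809007
10 9060 114916 694091
11 7773 116203 577888
12 6472 117504 460384
13 5156 118820 341564
14 3825 120151 221413
15 2479 121497 99916
16 1119 99916 0

1. interest=⌊1787630·112/10000⌋=20021; principal=123976-20021=103955; balance=1787630-103955=1683675
2. interest=⌊1683675·112/10000⌋=18857; principal=123976-18857=105119; balance=1683675-105119=1578556
3. interest=⌊1578556·112/10000⌋=17679; principal=123976-17679=106297; balance=1578556-106297=1472259
4. interest=⌊1472259·112/10000⌋=16489; principal=123976-16489=107487; balance=1472259-107487=1364772
5. interest=⌊1364772·112/10000⌋=15285; principal=123976-15285=108691; balance=1364772-108691=1256081
6. interest=⌊1256081·112/10000⌋=14068; principal=123976-14068=109908; balance=1256081-109908=1146173
7. interest=⌊1146173·112/10000⌋=12837; principal=123976-12837=111139; balance=1146173-111139=1035034
8. interest=⌊1035034·112/10000⌋=11592; principal=123976-11592=112384; balance=1035034-112384=922650
9. interest=⌊922650·112/10000⌋=10333; principal=123976-10333=113643; balance=922650-113643=809007
10. interest=⌊809007·112/10000⌋=9060; principal=123976-9060=114916; balance=809007-114916=694091
11. interest=⌊694091·112/10000⌋=7773; principal=123976-7773=116203; balance=694091-116203=577888
12. interest=⌊577888·112/10000⌋=6472; principal=123976-6472=117504; balance=577888-117504=460384
13. interest=⌊460384·112/10000⌋=5156; principal=123976-5156=118820; balance=460384-118820=341564
14. interest=⌊341564·112/10000⌋=3825; principal=123976-3825=120151; balance=341564-120151=221413
15. interest=⌊221413·112/10000⌋=2479; principal=123976-2479=121497; balance=221413-121497=99916
16. interest=⌊99916·112/10000⌋=1119; principal=min(123976-1119,99916)=99916; balance=99916-99916=0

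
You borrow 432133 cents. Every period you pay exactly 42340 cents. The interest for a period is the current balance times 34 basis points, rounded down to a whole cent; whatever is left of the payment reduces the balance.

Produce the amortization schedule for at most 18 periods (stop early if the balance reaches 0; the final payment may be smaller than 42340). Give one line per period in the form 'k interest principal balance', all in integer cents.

1. interest=⌊432133·34/10000⌋=1469; principal=42340-1469=40871; balance=432133-40871=391262
2. interest=⌊391262·34/10000⌋=1330; principal=42340-1330=41010; balance=391262-41010=350252
3. interest=⌊350252·34/10000⌋=1190; principal=42340-1190=41150; balance=350252-41150=309102
4. interest=⌊309102·34/10000⌋=1050; principal=42340-1050=41290; balance=309102-41290=267812
5. interest=⌊267812·34/10000⌋=910; principal=42340-910=41430; balance=267812-41430=226382
6. interest=⌊226382·34/10000⌋=769; principal=42340-769=41571; balance=226382-41571=184811
7. interest=⌊184811·34/10000⌋=628; principal=42340-628=41712; balance=184811-41712=143099
8. interest=⌊143099·34/10000⌋=486; principal=42340-486=41854; balance=143099-41854=101245
9. interest=⌊101245·34/10000⌋=344; principal=42340-344=41996; balance=101245-41996=59249
10. interest=⌊59249·34/10000⌋=201; principal=42340-201=42139; balance=59249-42139=17110
11. interest=⌊17110·34/10000⌋=58; principal=min(42340-58,17110)=17110; balance=17110-17110=0

1 1469 40871 391262
2 1330 41010 350252
3 1190 41150 309102
4 1050 41290 267812
5 910 41430 226382
6 769 41571 184811
7 628 41712 143099
8 486 41854 101245
9 344 41996 59249
10 201 42139 17110
11 58 17110 0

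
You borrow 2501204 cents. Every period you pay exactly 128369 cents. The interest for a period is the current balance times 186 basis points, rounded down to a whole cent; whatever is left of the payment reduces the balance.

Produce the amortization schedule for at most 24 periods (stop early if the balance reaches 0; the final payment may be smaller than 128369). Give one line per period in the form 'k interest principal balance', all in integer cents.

1. interest=⌊2501204·186/10000⌋=46522; principal=128369-46522=81847; balance=2501204-81847=2419357
2. interest=⌊2419357·186/10000⌋=45000; principal=128369-45000=83369; balance=2419357-83369=2335988
3. interest=⌊2335988·186/10000⌋=43449; principal=128369-43449=84920; balance=2335988-84920=2251068
4. interest=⌊2251068·186/10000⌋=41869; principal=128369-41869=86500; balance=2251068-86500=2164568
5. interest=⌊2164568·186/10000⌋=40260; principal=128369-40260=88109; balance=2164568-88109=2076459
6. interest=⌊2076459·186/10000⌋=38622; principal=128369-38622=89747; balance=2076459-89747=1986712
7. interest=⌊1986712·186/10000⌋=36952; principal=128369-36952=91417; balance=1986712-91417=1895295
8. interest=⌊1895295·186/10000⌋=35252; principal=128369-35252=93117; balance=1895295-93117=1802178
9. interest=⌊1802178·186/10000⌋=33520; principal=128369-33520=94849; balance=1802178-94849=1707329
10. interest=⌊1707329·186/10000⌋=31756; principal=128369-31756=96613; balance=1707329-96613=1610716
11. interest=⌊1610716·186/10000⌋=29959; principal=128369-29959=98410; balance=1610716-98410=1512306
12. interest=⌊1512306·186/10000⌋=28128; principal=128369-28128=100241; balance=1512306-100241=1412065
13. interest=⌊1412065·186/10000⌋=26264; principal=128369-26264=102105; balance=1412065-102105=1309960
14. interest=⌊1309960·186/10000⌋=24365; principal=128369-24365=104004; balance=1309960-104004=1205956
15. interest=⌊1205956·186/10000⌋=22430; principal=128369-22430=105939; balance=1205956-105939=1100017
16. interest=⌊1100017·186/10000⌋=20460; principal=128369-20460=107909; balance=1100017-107909=992108
17. interest=⌊992108·186/10000⌋=18453; principal=128369-18453=109916; balance=992108-109916=882192
18. interest=⌊882192·186/10000⌋=16408; principal=128369-16408=111961; balance=882192-111961=770231
19. interest=⌊770231·186/10000⌋=14326; principal=128369-14326=114043; balance=770231-114043=656188
20. interest=⌊656188·186/10000⌋=12205; principal=128369-12205=116164; balance=656188-116164=540024
21. interest=⌊540024·186/10000⌋=10044; principal=128369-10044=118325; balance=540024-118325=421699
22. interest=⌊421699·186/10000⌋=7843; principal=128369-7843=120526; balance=421699-120526=301173
23. interest=⌊301173·186/10000⌋=5601; principal=128369-5601=122768; balance=301173-122768=178405
24. interest=⌊178405·186/10000⌋=3318; principal=128369-3318=125051; balance=178405-125051=53354

1 46522 81847 2419357
2 45000 83369 2335988
3 43449 84920 2251068
4 41869 86500 2164568
5 40260 88109 2076459
6 38622 89747 1986712
7 36952 91417 1895295
8 35252 93117 1802178
9 33520 94849 1707329
10 31756 96613 1610716
11 29959 98410 1512306
12 28128 100241 1412065
13 26264 102105 1309960
14 24365 104004 1205956
15 22430 105939 1100017
16 20460 107909 992108
17 18453 109916 882192
18 16408 111961 770231
19 14326 114043 656188
20 12205 116164 540024
21 10044 118325 421699
22 7843 120526 301173
23 5601 122768 178405
24 3318 125051 53354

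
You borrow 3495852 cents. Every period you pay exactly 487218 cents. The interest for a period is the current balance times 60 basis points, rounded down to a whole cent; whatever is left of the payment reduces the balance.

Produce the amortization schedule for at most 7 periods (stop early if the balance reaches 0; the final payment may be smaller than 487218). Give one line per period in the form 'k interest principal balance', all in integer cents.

1. interest=⌊3495852·60/10000⌋=20975; principal=487218-20975=466243; balance=3495852-466243=3029609
2. interest=⌊3029609·60/10000⌋=18177; principal=487218-18177=469041; balance=3029609-469041=2560568
3. interest=⌊2560568·60/10000⌋=15363; principal=487218-15363=471855; balance=2560568-471855=2088713
4. interest=⌊2088713·60/10000⌋=12532; principal=487218-12532=474686; balance=2088713-474686=1614027
5. interest=⌊1614027·60/10000⌋=9684; principal=487218-9684=477534; balance=1614027-477534=1136493
6. interest=⌊1136493·60/10000⌋=6818; principal=487218-6818=480400; balance=1136493-480400=656093
7. interest=⌊656093·60/10000⌋=3936; principal=487218-3936=483282; balance=656093-483282=172811

1 20975 466243 3029609
2 18177 469041 2560568
3 15363 471855 2088713
4 12532 474686 1614027
5 9684 477534 1136493
6 6818 480400 656093
7 3936 483282 172811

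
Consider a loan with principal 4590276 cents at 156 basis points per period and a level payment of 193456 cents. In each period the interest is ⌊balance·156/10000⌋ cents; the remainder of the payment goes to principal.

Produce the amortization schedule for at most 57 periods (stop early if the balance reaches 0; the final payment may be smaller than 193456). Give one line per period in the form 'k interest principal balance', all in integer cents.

1 71608 121848 4468428
2 69707 123749 4344679
3 67776 125680 4218999
4 65816 127640 4091359
5 63825 129631 3961728
6 61802 131654 3830074
7 59749 133707 3696367
8 57663 135793 3560574
9 55544 137912 3422662
10 53393 140063 3282599
11 51208 142248 3140351
12 48989 144467 2995884
13 46735 146721 2849163
14 44446 149010 2700153
15 42122 151334 2548819
16 39761 153695 2395124
17 37363 156093 2239031
18 34928 158528 2080503
19 32455 161001 1919502
20 29944 163512 1755990
21 27393 166063 1589927
22 24802 168654 1421273
23 22171 171285 1249988
24 19499 173957 1076031
25 16786 176670 899361
26 14030 179426 719935
27 11230 182226 537709
28 8388 185068 352641
29 5501 187955 164686
30 2569 164686 0

1. interest=⌊4590276·156/10000⌋=71608; principal=193456-71608=121848; balance=4590276-121848=4468428
2. interest=⌊4468428·156/10000⌋=69707; principal=193456-69707=123749; balance=4468428-123749=4344679
3. interest=⌊4344679·156/10000⌋=67776; principal=193456-67776=125680; balance=4344679-125680=4218999
4. interest=⌊4218999·156/10000⌋=65816; principal=193456-65816=127640; balance=4218999-127640=4091359
5. interest=⌊4091359·156/10000⌋=63825; principal=193456-63825=129631; balance=4091359-129631=3961728
6. interest=⌊3961728·156/10000⌋=61802; principal=193456-61802=131654; balance=3961728-131654=3830074
7. interest=⌊3830074·156/10000⌋=59749; principal=193456-59749=133707; balance=3830074-133707=3696367
8. interest=⌊3696367·156/10000⌋=57663; principal=193456-57663=135793; balance=3696367-135793=3560574
9. interest=⌊3560574·156/10000⌋=55544; principal=193456-55544=137912; balance=3560574-137912=3422662
10. interest=⌊3422662·156/10000⌋=53393; principal=193456-53393=140063; balance=3422662-140063=3282599
11. interest=⌊3282599·156/10000⌋=51208; principal=193456-51208=142248; balance=3282599-142248=3140351
12. interest=⌊3140351·156/10000⌋=48989; principal=193456-48989=144467; balance=3140351-144467=2995884
13. interest=⌊2995884·156/10000⌋=46735; principal=193456-46735=146721; balance=2995884-146721=2849163
14. interest=⌊2849163·156/10000⌋=44446; principal=193456-44446=149010; balance=2849163-149010=2700153
15. interest=⌊2700153·156/10000⌋=42122; principal=193456-42122=151334; balance=2700153-151334=2548819
16. interest=⌊2548819·156/10000⌋=39761; principal=193456-39761=153695; balance=2548819-153695=2395124
17. interest=⌊2395124·156/10000⌋=37363; principal=193456-37363=156093; balance=2395124-156093=2239031
18. interest=⌊2239031·156/10000⌋=34928; principal=193456-34928=158528; balance=2239031-158528=2080503
19. interest=⌊2080503·156/10000⌋=32455; principal=193456-32455=161001; balance=2080503-161001=1919502
20. interest=⌊1919502·156/10000⌋=29944; principal=193456-29944=163512; balance=1919502-163512=1755990
21. interest=⌊1755990·156/10000⌋=27393; principal=193456-27393=166063; balance=1755990-166063=1589927
22. interest=⌊1589927·156/10000⌋=24802; principal=193456-24802=168654; balance=1589927-168654=1421273
23. interest=⌊1421273·156/10000⌋=22171; principal=193456-22171=171285; balance=1421273-171285=1249988
24. interest=⌊1249988·156/10000⌋=19499; principal=193456-19499=173957; balance=1249988-173957=1076031
25. interest=⌊1076031·156/10000⌋=16786; principal=193456-16786=176670; balance=1076031-176670=899361
26. interest=⌊899361·156/10000⌋=14030; principal=193456-14030=179426; balance=899361-179426=719935
27. interest=⌊719935·156/10000⌋=11230; principal=193456-11230=182226; balance=719935-182226=537709
28. interest=⌊537709·156/10000⌋=8388; principal=193456-8388=185068; balance=537709-185068=352641
29. interest=⌊352641·156/10000⌋=5501; principal=193456-5501=187955; balance=352641-187955=164686
30. interest=⌊164686·156/10000⌋=2569; principal=min(193456-2569,164686)=164686; balance=164686-164686=0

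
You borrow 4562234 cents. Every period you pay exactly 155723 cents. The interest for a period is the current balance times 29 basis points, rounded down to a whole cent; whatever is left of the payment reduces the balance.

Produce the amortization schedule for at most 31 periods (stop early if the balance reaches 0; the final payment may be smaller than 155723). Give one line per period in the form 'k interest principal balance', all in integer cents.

1. interest=⌊4562234·29/10000⌋=13230; principal=155723-13230=142493; balance=4562234-142493=4419741
2. interest=⌊4419741·29/10000⌋=12817; principal=155723-12817=142906; balance=4419741-142906=4276835
3. interest=⌊4276835·29/10000⌋=12402; principal=155723-12402=143321; balance=4276835-143321=4133514
4. interest=⌊4133514·29/10000⌋=11987; principal=155723-11987=143736; balance=4133514-143736=3989778
5. interest=⌊3989778·29/10000⌋=11570; principal=155723-11570=144153; balance=3989778-144153=3845625
6. interest=⌊3845625·29/10000⌋=11152; principal=155723-11152=144571; balance=3845625-144571=3701054
7. interest=⌊3701054·29/10000⌋=10733; principal=155723-10733=144990; balance=3701054-144990=3556064
8. interest=⌊3556064·29/10000⌋=10312; principal=155723-10312=145411; balance=3556064-145411=3410653
9. interest=⌊3410653·29/10000⌋=9890; principal=155723-9890=145833; balance=3410653-145833=3264820
10. interest=⌊3264820·29/10000⌋=9467; principal=155723-9467=146256; balance=3264820-146256=3118564
11. interest=⌊3118564·29/10000⌋=9043; principal=155723-9043=146680; balance=3118564-146680=2971884
12. interest=⌊2971884·29/10000⌋=8618; principal=155723-8618=147105; balance=2971884-147105=2824779
13. interest=⌊2824779·29/10000⌋=8191; principal=155723-8191=147532; balance=2824779-147532=2677247
14. interest=⌊2677247·29/10000⌋=7764; principal=155723-7764=147959; balance=2677247-147959=2529288
15. interest=⌊2529288·29/10000⌋=7334; principal=155723-7334=148389; balance=2529288-148389=2380899
16. interest=⌊2380899·29/10000⌋=6904; principal=155723-6904=148819; balance=2380899-148819=2232080
17. interest=⌊2232080·29/10000⌋=6473; principal=155723-6473=149250; balance=2232080-149250=2082830
18. interest=⌊2082830·29/10000⌋=6040; principal=155723-6040=149683; balance=2082830-149683=1933147
19. interest=⌊1933147·29/10000⌋=5606; principal=155723-5606=150117; balance=1933147-150117=1783030
20. interest=⌊1783030·29/10000⌋=5170; principal=155723-5170=150553; balance=1783030-150553=1632477
21. interest=⌊1632477·29/10000⌋=4734; principal=155723-4734=150989; balance=1632477-150989=1481488
22. interest=⌊1481488·29/10000⌋=4296; principal=155723-4296=151427; balance=1481488-151427=1330061
23. interest=⌊1330061·29/10000⌋=3857; principal=155723-3857=151866; balance=1330061-151866=1178195
24. interest=⌊1178195·29/10000⌋=3416; principal=155723-3416=152307; balance=1178195-152307=1025888
25. interest=⌊1025888·29/10000⌋=2975; principal=155723-2975=152748; balance=1025888-152748=873140
26. interest=⌊873140·29/10000⌋=2532; principal=155723-2532=153191; balance=873140-153191=719949
27. interest=⌊719949·29/10000⌋=2087; principal=155723-2087=153636; balance=719949-153636=566313
28. interest=⌊566313·29/10000⌋=1642; principal=155723-1642=154081; balance=566313-154081=412232
29. interest=⌊412232·29/10000⌋=1195; principal=155723-1195=154528; balance=412232-154528=257704
30. interest=⌊257704·29/10000⌋=747; principal=155723-747=154976; balance=257704-154976=102728
31. interest=⌊102728·29/10000⌋=297; principal=min(155723-297,102728)=102728; balance=102728-102728=0

1 13230 142493 4419741
2 12817 142906 4276835
3 12402 143321 4133514
4 11987 143736 3989778
5 11570 144153 3845625
6 11152 144571 3701054
7 10733 144990 3556064
8 10312 145411 3410653
9 9890 145833 3264820
10 9467 146256 3118564
11 9043 146680 2971884
12 8618 147105 2824779
13 8191 147532 2677247
14 7764 147959 2529288
15 7334 148389 2380899
16 6904 148819 2232080
17 6473 149250 2082830
18 6040 149683 1933147
19 5606 150117 1783030
20 5170 150553 1632477
21 4734 150989 1481488
22 4296 151427 1330061
23 3857 151866 1178195
24 3416 152307 1025888
25 2975 152748 873140
26 2532 153191 719949
27 2087 153636 566313
28 1642 154081 412232
29 1195 154528 257704
30 747 154976 102728
31 297 102728 0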